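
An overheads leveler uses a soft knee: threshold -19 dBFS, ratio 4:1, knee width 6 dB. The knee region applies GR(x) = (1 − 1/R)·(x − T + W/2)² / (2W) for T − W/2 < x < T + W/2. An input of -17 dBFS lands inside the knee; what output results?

x − T + W/2 = -17 − (-19) + 3 = 5.
GR = (1 − 1/4) × 5² / 12 = 0.75 × 25 / 12 = 1.5625 dB.
Output = -17 − 1.5625 = -18.5625 dBFS.

-18.5625 dBFS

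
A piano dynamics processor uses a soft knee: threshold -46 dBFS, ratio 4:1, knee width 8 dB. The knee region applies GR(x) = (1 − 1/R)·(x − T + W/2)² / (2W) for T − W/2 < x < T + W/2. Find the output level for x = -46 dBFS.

-46.75 dBFS

x − T + W/2 = -46 − (-46) + 4 = 4.
GR = (1 − 1/4) × 4² / 16 = 0.75 × 16 / 16 = 0.75 dB.
Output = -46 − 0.75 = -46.75 dBFS.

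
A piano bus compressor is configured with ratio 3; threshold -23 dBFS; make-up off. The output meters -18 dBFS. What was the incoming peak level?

-8 dBFS

Post-compression overshoot = -18 − (-23) = 5 dB.
Undo the ratio: input overshoot = 5 × 3 = 15 dB, giving input = -8 dBFS.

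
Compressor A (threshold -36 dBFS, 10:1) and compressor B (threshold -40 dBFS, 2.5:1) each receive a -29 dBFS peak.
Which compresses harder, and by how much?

A: overshoot 7 dB → output overshoot 0.7 dB → GR 6.3 dB.
B: overshoot 11 dB → output overshoot 4.4 dB → GR 6.6 dB.
B applies 0.3 dB more gain reduction.

B, by 0.3 dB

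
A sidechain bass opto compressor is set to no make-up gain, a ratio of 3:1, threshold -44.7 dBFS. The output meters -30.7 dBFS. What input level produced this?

-2.7 dBFS

The compressed level sits -30.7 − (-44.7) = 14 dB over threshold.
Undo the ratio: input overshoot = 14 × 3 = 42 dB, giving input = -2.7 dBFS.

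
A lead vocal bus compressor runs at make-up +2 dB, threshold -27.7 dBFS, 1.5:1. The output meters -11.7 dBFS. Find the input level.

Remove make-up: -11.7 − 2 = -13.7 dBFS.
The compressed level sits -13.7 − (-27.7) = 14 dB over threshold.
Undo the ratio: input overshoot = 14 × 1.5 = 21 dB, giving input = -6.7 dBFS.

-6.7 dBFS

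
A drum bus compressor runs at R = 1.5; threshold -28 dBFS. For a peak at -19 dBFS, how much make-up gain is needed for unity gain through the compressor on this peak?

3 dB

The peak compresses to -28 + 9/1.5 = -22 dBFS.
To reach -19 dBFS requires -19 − (-22) = 3 dB of make-up.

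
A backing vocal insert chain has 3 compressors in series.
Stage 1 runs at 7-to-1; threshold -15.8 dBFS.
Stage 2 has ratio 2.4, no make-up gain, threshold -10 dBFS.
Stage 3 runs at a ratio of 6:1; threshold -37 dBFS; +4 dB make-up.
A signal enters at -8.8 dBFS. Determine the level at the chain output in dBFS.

Stage 1: -8.8 dBFS is 7 dB over -15.8 dBFS; at 7:1 that becomes 1 dB over, giving -14.8 dBFS.
Stage 2: -14.8 dBFS is at or below the -10 dBFS threshold — no compression; output -14.8 dBFS.
Stage 3: overshoot 22.2 dB → 22.2/6 = 3.7 dB → -33.3 dBFS; +4 dB make-up → -29.3 dBFS.

-29.3 dBFS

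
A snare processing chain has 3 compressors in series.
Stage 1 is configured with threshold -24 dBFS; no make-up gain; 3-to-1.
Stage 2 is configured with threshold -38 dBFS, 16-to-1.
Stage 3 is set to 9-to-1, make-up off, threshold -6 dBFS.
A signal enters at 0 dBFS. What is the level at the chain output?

Stage 1: overshoot 24 dB → 24/3 = 8 dB → -16 dBFS.
Stage 2: 22 dB above -38 dBFS, reduced 16:1 to 1.375 dB above → -36.625 dBFS.
Stage 3: -36.625 dBFS ≤ -6 dBFS, so stage 3 doesn't engage; output -36.625 dBFS.

-36.625 dBFS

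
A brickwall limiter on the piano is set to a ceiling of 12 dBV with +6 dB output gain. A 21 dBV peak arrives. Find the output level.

A brickwall limiter is an ∞:1 compressor: any input above the ceiling is clamped to 12 dBV.
Output gain then adds 6 dB: 12 + 6 = 18 dBV.

18 dBV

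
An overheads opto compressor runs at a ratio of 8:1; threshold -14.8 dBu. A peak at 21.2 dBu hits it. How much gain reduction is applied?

21.2 dBu exceeds the threshold by 36 dB.
At 8:1, output sits 36/8 = 4.5 dB above threshold.
GR = overshoot in − overshoot out = 36 − 4.5 = 31.5 dB.

31.5 dB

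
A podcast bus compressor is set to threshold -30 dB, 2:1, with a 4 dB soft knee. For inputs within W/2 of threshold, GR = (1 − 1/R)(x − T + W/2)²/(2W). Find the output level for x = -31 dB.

x − T + W/2 = -31 − (-30) + 2 = 1.
GR = (1 − 1/2) × 1² / 8 = 0.5 × 1 / 8 = 0.0625 dB.
Output = -31 − 0.0625 = -31.0625 dB.

-31.0625 dB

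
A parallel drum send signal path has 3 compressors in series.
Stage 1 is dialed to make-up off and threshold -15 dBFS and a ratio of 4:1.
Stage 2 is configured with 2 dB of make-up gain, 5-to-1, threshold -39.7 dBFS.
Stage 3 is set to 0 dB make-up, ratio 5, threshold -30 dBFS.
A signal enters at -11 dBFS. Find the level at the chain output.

Stage 1: 4 dB above -15 dBFS, reduced 4:1 to 1 dB above → -14 dBFS.
Stage 2: -14 dBFS is 25.7 dB over -39.7 dBFS; at 5:1 that becomes 5.14 dB over, giving -34.56 dBFS; +2 dB make-up → -32.56 dBFS.
Stage 3: -32.56 dBFS is at or below the -30 dBFS threshold — no compression; output -32.56 dBFS.

-32.56 dBFS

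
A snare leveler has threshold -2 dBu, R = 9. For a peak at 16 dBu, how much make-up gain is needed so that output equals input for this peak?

The peak compresses to -2 + 18/9 = 0 dBu.
To reach 16 dBu requires 16 − 0 = 16 dB of make-up.

16 dB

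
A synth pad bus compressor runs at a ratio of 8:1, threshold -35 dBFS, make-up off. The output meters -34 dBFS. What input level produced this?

-27 dBFS

The compressed level sits -34 − (-35) = 1 dB over threshold.
Before 8:1 compression the overshoot was 1 × 8 = 8 dB, so input = -35 + 8 = -27 dBFS.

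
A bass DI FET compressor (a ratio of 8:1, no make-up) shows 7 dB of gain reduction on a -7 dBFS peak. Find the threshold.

Let T be the threshold. Output overshoot = (input overshoot)/R, so -14 − T = (-7 − T)/8.
8·(-14 − T) = -7 − T → 7·T = -112 − (-7) = -105.
T = -105/7 = -15 dBFS.

-15 dBFS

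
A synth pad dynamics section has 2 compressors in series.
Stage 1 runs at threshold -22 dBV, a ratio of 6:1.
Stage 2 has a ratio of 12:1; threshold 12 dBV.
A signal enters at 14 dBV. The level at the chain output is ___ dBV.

-16 dBV

Stage 1: overshoot 36 dB → 36/6 = 6 dB → -16 dBV.
Stage 2: below threshold (-16 ≤ 12); passes unchanged; output -16 dBV.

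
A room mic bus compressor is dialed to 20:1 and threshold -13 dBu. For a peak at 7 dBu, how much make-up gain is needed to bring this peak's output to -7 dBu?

Without make-up, output = threshold + overshoot/20 = -13 + 1 = -12 dBu.
Gap to target: 5 dB.

5 dB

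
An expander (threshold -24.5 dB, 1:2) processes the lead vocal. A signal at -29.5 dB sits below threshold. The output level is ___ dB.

-34.5 dB

The input is 5 dB below the -24.5 dB threshold.
A 1:2 expander multiplies undershoot by 2: 5 × 2 = 10 dB below threshold.
Output = -24.5 − 10 = -34.5 dB.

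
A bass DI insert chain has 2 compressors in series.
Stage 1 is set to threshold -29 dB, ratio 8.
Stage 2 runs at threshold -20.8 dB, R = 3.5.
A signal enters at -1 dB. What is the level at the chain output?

-25.5 dB

Stage 1: overshoot 28 dB → 28/8 = 3.5 dB → -25.5 dB.
Stage 2: -25.5 dB is at or below the -20.8 dB threshold — no compression; output -25.5 dB.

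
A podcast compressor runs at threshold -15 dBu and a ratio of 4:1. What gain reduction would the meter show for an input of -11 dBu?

-11 dBu exceeds the threshold by 4 dB.
A 4:1 ratio leaves 1 dB of that excess.
Gain reduction = 4 − 1 = 3 dB.

3 dB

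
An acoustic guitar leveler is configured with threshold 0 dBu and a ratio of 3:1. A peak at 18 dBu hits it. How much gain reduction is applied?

12 dB

The signal is 18 dB above threshold.
At 3:1, output sits 18/3 = 6 dB above threshold.
Gain reduction = 18 − 6 = 12 dB.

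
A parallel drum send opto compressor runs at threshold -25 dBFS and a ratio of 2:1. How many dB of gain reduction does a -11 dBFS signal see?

7 dB

The signal is 14 dB above threshold.
A 2:1 ratio leaves 7 dB of that excess.
So the signal is attenuated by 14 − 7 = 7 dB.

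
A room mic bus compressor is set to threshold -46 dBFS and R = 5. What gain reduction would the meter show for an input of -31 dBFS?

12 dB

-31 dBFS exceeds the threshold by 15 dB.
At 5:1, output sits 15/5 = 3 dB above threshold.
Gain reduction = 15 − 3 = 12 dB.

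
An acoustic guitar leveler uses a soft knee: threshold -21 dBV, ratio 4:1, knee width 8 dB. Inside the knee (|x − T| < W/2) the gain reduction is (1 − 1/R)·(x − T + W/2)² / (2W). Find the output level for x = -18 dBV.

-20.296875 dBV

x − T + W/2 = -18 − (-21) + 4 = 7.
GR = (1 − 1/4) × 7² / 16 = 0.75 × 49 / 16 = 2.296875 dB.
Output = -18 − 2.296875 = -20.296875 dBV.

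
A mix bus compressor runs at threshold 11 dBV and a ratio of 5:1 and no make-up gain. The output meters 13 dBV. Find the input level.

Post-compression overshoot = 13 − 11 = 2 dB.
Before 5:1 compression the overshoot was 2 × 5 = 10 dB, so input = 11 + 10 = 21 dBV.

21 dBV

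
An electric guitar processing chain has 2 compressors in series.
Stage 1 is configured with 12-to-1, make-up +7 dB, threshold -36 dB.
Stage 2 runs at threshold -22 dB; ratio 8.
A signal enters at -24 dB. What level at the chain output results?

-28 dB

Stage 1: -24 dB is 12 dB over -36 dB; at 12:1 that becomes 1 dB over, giving -35 dB; +7 dB make-up → -28 dB.
Stage 2: below threshold (-28 ≤ -22); passes unchanged; output -28 dB.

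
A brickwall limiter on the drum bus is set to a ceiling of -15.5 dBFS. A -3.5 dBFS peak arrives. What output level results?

-15.5 dBFS

The limiter clamps the peak to its -15.5 dBFS ceiling.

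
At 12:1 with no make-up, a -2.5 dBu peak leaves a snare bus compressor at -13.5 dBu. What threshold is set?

Let T be the threshold. Output overshoot = (input overshoot)/R, so -13.5 − T = (-2.5 − T)/12.
12·(-13.5 − T) = -2.5 − T → 11·T = -162 − (-2.5) = -159.5.
T = -159.5/11 = -14.5 dBu.

-14.5 dBu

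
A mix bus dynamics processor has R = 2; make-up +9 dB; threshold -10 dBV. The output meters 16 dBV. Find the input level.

24 dBV

Stripping the +9 dB make-up gives 7 dBV at the gain stage.
The compressed level sits 7 − (-10) = 17 dB over threshold.
Undo the ratio: input overshoot = 17 × 2 = 34 dB, giving input = 24 dBV.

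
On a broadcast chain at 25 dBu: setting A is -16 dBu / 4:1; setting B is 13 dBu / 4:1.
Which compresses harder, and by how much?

A, by 21.75 dB

A: GR = 41 − 41/4 = 30.75 dB.
B: GR = 12 − 12/4 = 9 dB.
Difference: 21.75 dB in favour of A.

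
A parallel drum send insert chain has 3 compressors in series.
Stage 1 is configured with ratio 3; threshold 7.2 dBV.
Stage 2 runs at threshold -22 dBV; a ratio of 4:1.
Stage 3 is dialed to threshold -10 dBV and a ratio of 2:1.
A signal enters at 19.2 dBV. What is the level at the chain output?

Stage 1: 12 dB above 7.2 dBV, reduced 3:1 to 4 dB above → 11.2 dBV.
Stage 2: 11.2 dBV is 33.2 dB over -22 dBV; at 4:1 that becomes 8.3 dB over, giving -13.7 dBV.
Stage 3: -13.7 dBV ≤ -10 dBV, so stage 3 doesn't engage; output -13.7 dBV.

-13.7 dBV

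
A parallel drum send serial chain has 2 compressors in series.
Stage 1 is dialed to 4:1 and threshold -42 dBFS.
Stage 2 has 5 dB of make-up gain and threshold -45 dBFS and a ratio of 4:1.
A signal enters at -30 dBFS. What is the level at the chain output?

Stage 1: 12 dB above -42 dBFS, reduced 4:1 to 3 dB above → -39 dBFS.
Stage 2: 6 dB above -45 dBFS, reduced 4:1 to 1.5 dB above → -43.5 dBFS; +5 dB make-up → -38.5 dBFS.

-38.5 dBFS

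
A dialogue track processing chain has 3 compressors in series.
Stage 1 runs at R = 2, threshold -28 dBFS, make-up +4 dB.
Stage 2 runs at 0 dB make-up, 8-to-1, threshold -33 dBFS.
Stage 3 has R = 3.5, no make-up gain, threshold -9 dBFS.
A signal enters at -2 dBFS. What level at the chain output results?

-30.25 dBFS

Stage 1: 26 dB above -28 dBFS, reduced 2:1 to 13 dB above → -15 dBFS; +4 dB make-up → -11 dBFS.
Stage 2: overshoot 22 dB → 22/8 = 2.75 dB → -30.25 dBFS.
Stage 3: below threshold (-30.25 ≤ -9); passes unchanged; output -30.25 dBFS.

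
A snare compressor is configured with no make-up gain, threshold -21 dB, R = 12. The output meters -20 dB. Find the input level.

-9 dB

Post-compression overshoot = -20 − (-21) = 1 dB.
Undo the ratio: input overshoot = 1 × 12 = 12 dB, giving input = -9 dB.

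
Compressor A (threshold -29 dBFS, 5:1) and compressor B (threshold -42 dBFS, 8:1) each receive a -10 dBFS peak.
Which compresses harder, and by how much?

A: GR = 19 − 19/5 = 15.2 dB.
B: GR = 32 − 32/8 = 28 dB.
B reduces 12.8 dB more.

B, by 12.8 dB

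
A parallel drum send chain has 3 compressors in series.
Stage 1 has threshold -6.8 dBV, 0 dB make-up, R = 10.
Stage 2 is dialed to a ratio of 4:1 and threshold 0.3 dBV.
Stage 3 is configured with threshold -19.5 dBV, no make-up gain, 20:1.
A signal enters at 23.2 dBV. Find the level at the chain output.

Stage 1: 30 dB above -6.8 dBV, reduced 10:1 to 3 dB above → -3.8 dBV.
Stage 2: -3.8 dBV ≤ 0.3 dBV, so stage 2 doesn't engage; output -3.8 dBV.
Stage 3: overshoot 15.7 dB → 15.7/20 = 0.785 dB → -18.715 dBV.

-18.715 dBV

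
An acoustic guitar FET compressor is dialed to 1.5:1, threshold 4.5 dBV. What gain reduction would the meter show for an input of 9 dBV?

The signal is 4.5 dB above threshold.
At 1.5:1, output sits 4.5/1.5 = 3 dB above threshold.
So the signal is attenuated by 4.5 − 3 = 1.5 dB.

1.5 dB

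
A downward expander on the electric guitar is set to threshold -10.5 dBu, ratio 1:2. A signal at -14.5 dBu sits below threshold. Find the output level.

The input is 4 dB below the -10.5 dBu threshold.
A 1:2 expander multiplies undershoot by 2: 4 × 2 = 8 dB below threshold.
Output = -10.5 − 8 = -18.5 dBu.

-18.5 dBu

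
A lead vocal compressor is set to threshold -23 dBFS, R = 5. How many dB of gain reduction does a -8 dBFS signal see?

The signal is 15 dB above threshold.
After 5:1 compression the overshoot becomes 15/5 = 3 dB.
GR = overshoot in − overshoot out = 15 − 3 = 12 dB.

12 dB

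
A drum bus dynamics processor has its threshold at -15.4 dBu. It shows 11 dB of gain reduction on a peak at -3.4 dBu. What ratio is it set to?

12:1

Input overshoot = -3.4 − (-15.4) = 12 dB.
Output overshoot = 12 − 11 = 1 dB.
Ratio = input overshoot / output overshoot = 12 / 1 = 12.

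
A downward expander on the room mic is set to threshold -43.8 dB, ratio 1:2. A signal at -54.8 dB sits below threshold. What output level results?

-65.8 dB

The input is 11 dB below the -43.8 dB threshold.
A 1:2 expander multiplies undershoot by 2: 11 × 2 = 22 dB below threshold.
Output = -43.8 − 22 = -65.8 dB.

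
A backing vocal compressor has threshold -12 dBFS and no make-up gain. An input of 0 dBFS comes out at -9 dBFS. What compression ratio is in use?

Input overshoot = 0 − (-12) = 12 dB; output overshoot = -9 − (-12) = 3 dB.
Ratio = 12 / 3 = 4.

4:1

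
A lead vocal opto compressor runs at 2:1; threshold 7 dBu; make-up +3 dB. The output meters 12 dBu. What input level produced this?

11 dBu

Before make-up, the level was 12 − 3 = 9 dBu.
That's 2 dB above the 7 dBu threshold.
Undo the ratio: input overshoot = 2 × 2 = 4 dB, giving input = 11 dBu.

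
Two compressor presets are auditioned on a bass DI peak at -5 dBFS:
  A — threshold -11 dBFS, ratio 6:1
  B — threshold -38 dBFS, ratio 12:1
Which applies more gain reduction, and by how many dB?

A: GR = 6 − 6/6 = 5 dB.
B: GR = 33 − 33/12 = 30.25 dB.
B reduces 25.25 dB more.

B, by 25.25 dB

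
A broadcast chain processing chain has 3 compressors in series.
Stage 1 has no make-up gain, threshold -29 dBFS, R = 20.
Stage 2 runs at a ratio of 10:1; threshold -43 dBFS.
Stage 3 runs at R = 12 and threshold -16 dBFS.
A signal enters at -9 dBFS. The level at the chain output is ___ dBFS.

Stage 1: 20 dB above -29 dBFS, reduced 20:1 to 1 dB above → -28 dBFS.
Stage 2: 15 dB above -43 dBFS, reduced 10:1 to 1.5 dB above → -41.5 dBFS.
Stage 3: -41.5 dBFS is at or below the -16 dBFS threshold — no compression; output -41.5 dBFS.

-41.5 dBFS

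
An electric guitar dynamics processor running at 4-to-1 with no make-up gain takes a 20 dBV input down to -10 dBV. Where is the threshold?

-20 dBV

Gain reduction = 20 − (-10) = 30 dB; output overshoot = GR / (R − 1) = 30 / 3 = 10 dB.
Threshold = output − output overshoot = -10 − 10 = -20 dBV.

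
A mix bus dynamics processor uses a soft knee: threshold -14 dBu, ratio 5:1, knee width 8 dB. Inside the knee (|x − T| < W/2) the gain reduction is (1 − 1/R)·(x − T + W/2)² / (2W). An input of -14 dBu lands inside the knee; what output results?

x − T + W/2 = -14 − (-14) + 4 = 4.
GR = (1 − 1/5) × 4² / 16 = 0.8 × 16 / 16 = 0.8 dB.
Output = -14 − 0.8 = -14.8 dBu.

-14.8 dBu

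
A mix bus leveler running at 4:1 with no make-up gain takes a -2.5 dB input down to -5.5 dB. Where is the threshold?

Input is 4 dB above T (since output overshoot × R = input overshoot: (-5.5 − T)·4 = -2.5 − T gives T = -6.5 dB).
Check: -6.5 + (-2.5 − (-6.5))/4 = -6.5 + 1 = -5.5 dB. ✓

-6.5 dB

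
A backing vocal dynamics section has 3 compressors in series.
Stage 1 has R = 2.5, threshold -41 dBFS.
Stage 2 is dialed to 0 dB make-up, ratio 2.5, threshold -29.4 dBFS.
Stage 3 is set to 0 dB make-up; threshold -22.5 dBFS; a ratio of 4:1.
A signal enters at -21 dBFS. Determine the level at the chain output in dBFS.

-33 dBFS

Stage 1: 20 dB above -41 dBFS, reduced 2.5:1 to 8 dB above → -33 dBFS.
Stage 2: below threshold (-33 ≤ -29.4); passes unchanged; output -33 dBFS.
Stage 3: -33 dBFS ≤ -22.5 dBFS, so stage 3 doesn't engage; output -33 dBFS.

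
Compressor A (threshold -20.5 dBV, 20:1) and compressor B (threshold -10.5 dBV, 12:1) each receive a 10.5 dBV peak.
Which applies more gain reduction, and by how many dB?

A, by 10.2 dB

A: GR = 31 − 31/20 = 29.45 dB.
B: GR = 21 − 21/12 = 19.25 dB.
A applies 10.2 dB more gain reduction.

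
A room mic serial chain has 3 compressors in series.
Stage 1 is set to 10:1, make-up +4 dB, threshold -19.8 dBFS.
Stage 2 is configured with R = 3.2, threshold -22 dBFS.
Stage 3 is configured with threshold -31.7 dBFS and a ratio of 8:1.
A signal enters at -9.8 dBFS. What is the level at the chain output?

Stage 1: 10 dB above -19.8 dBFS, reduced 10:1 to 1 dB above → -18.8 dBFS; +4 dB make-up → -14.8 dBFS.
Stage 2: overshoot 7.2 dB → 7.2/3.2 = 2.25 dB → -19.75 dBFS.
Stage 3: 11.95 dB above -31.7 dBFS, reduced 8:1 to 1.49375 dB above → -30.20625 dBFS.

-30.20625 dBFS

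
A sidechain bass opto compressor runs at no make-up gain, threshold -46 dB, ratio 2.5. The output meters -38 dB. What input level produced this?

The compressed level sits -38 − (-46) = 8 dB over threshold.
Undo the ratio: input overshoot = 8 × 2.5 = 20 dB, giving input = -26 dB.

-26 dB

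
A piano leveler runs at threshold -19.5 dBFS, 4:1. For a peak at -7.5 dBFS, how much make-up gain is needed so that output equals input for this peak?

9 dB

The peak compresses to -19.5 + 12/4 = -16.5 dBFS.
To reach -7.5 dBFS requires -7.5 − (-16.5) = 9 dB of make-up.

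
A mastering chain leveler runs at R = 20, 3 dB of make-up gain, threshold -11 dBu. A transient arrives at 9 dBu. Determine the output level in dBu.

The input is 20 dB above the -11 dBu threshold.
At 20:1 the overshoot is divided by 20, leaving 1 dB above threshold.
That puts the output at -10 dBu; make-up adds 3 dB, giving -7 dBu.

-7 dBu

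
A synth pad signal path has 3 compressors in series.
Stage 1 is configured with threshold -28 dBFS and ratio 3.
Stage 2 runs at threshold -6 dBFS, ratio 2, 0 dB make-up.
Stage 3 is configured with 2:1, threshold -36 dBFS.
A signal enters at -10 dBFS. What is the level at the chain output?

-29 dBFS

Stage 1: -10 dBFS is 18 dB over -28 dBFS; at 3:1 that becomes 6 dB over, giving -22 dBFS.
Stage 2: -22 dBFS is at or below the -6 dBFS threshold — no compression; output -22 dBFS.
Stage 3: 14 dB above -36 dBFS, reduced 2:1 to 7 dB above → -29 dBFS.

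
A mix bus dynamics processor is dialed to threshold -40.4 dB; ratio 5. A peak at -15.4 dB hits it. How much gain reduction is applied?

20 dB

The signal is 25 dB above threshold.
A 5:1 ratio leaves 5 dB of that excess.
So the signal is attenuated by 25 − 5 = 20 dB.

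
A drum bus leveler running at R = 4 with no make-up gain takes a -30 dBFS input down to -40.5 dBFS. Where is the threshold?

-44 dBFS

Gain reduction = -30 − (-40.5) = 10.5 dB; output overshoot = GR / (R − 1) = 10.5 / 3 = 3.5 dB.
Threshold = output − output overshoot = -40.5 − 3.5 = -44 dBFS.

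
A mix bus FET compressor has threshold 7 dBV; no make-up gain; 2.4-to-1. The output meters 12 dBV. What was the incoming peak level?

That's 5 dB above the 7 dBV threshold.
Input overshoot = R × output overshoot = 12 dB → input = 7 + 12 = 19 dBV.

19 dBV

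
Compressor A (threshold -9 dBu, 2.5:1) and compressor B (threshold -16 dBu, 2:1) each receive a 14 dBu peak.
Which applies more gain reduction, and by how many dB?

A: 23 dB over, compressed to 9.2 dB over, so 13.8 dB of GR.
B: 30 dB over, compressed to 15 dB over, so 15 dB of GR.
B reduces 1.2 dB more.

B, by 1.2 dB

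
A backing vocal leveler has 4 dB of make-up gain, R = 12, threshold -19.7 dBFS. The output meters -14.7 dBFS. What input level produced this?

-7.7 dBFS

Before make-up, the level was -14.7 − 4 = -18.7 dBFS.
Post-compression overshoot = -18.7 − (-19.7) = 1 dB.
Input overshoot = R × output overshoot = 12 dB → input = -19.7 + 12 = -7.7 dBFS.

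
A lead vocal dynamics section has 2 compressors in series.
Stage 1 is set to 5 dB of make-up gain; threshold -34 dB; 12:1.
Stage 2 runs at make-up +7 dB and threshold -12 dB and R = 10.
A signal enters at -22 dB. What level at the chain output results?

Stage 1: -22 dB is 12 dB over -34 dB; at 12:1 that becomes 1 dB over, giving -33 dB; +5 dB make-up → -28 dB.
Stage 2: -28 dB ≤ -12 dB, so stage 2 doesn't engage; make-up brings it to -21 dB.

-21 dB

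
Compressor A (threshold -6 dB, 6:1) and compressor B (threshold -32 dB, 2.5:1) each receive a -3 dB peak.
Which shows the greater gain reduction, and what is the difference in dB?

A: 3 dB over, compressed to 0.5 dB over, so 2.5 dB of GR.
B: 29 dB over, compressed to 11.6 dB over, so 17.4 dB of GR.
B reduces 14.9 dB more.

B, by 14.9 dB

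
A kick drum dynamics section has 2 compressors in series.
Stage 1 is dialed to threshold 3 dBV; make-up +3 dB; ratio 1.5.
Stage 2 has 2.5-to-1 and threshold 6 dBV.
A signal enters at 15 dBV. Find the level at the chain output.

9.2 dBV

Stage 1: 15 dBV is 12 dB over 3 dBV; at 1.5:1 that becomes 8 dB over, giving 11 dBV; +3 dB make-up → 14 dBV.
Stage 2: 14 dBV is 8 dB over 6 dBV; at 2.5:1 that becomes 3.2 dB over, giving 9.2 dBV.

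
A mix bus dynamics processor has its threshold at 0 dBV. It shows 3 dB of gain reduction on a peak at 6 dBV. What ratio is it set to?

Input overshoot = 6 − 0 = 6 dB.
Output overshoot = 6 − 3 = 3 dB.
Ratio = input overshoot / output overshoot = 6 / 3 = 2.

2:1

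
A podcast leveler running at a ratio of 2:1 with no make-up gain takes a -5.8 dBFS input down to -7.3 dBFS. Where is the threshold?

-8.8 dBFS

Gain reduction = -5.8 − (-7.3) = 1.5 dB; output overshoot = GR / (R − 1) = 1.5 / 1 = 1.5 dB.
Threshold = output − output overshoot = -7.3 − 1.5 = -8.8 dBFS.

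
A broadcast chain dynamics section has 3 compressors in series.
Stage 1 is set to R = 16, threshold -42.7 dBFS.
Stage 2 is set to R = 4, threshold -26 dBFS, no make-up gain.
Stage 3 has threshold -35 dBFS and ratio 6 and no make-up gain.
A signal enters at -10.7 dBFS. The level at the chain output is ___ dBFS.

-40.7 dBFS

Stage 1: 32 dB above -42.7 dBFS, reduced 16:1 to 2 dB above → -40.7 dBFS.
Stage 2: below threshold (-40.7 ≤ -26); passes unchanged; output -40.7 dBFS.
Stage 3: -40.7 dBFS is at or below the -35 dBFS threshold — no compression; output -40.7 dBFS.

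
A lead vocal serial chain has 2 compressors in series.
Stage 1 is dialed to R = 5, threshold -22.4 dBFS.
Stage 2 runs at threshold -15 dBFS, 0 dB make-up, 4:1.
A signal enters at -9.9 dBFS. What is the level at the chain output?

-19.9 dBFS

Stage 1: 12.5 dB above -22.4 dBFS, reduced 5:1 to 2.5 dB above → -19.9 dBFS.
Stage 2: -19.9 dBFS ≤ -15 dBFS, so stage 2 doesn't engage; output -19.9 dBFS.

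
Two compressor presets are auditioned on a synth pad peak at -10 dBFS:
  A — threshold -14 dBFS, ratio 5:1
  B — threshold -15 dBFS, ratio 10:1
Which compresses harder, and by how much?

A: 4 dB over, compressed to 0.8 dB over, so 3.2 dB of GR.
B: 5 dB over, compressed to 0.5 dB over, so 4.5 dB of GR.
B applies 1.3 dB more gain reduction.

B, by 1.3 dB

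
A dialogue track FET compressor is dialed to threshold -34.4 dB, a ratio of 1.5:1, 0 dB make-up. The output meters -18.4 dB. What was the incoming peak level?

-10.4 dB

That's 16 dB above the -34.4 dB threshold.
Undo the ratio: input overshoot = 16 × 1.5 = 24 dB, giving input = -10.4 dB.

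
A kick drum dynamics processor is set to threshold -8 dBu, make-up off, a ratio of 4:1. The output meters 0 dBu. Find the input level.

24 dBu

The compressed level sits 0 − (-8) = 8 dB over threshold.
Before 4:1 compression the overshoot was 8 × 4 = 32 dB, so input = -8 + 32 = 24 dBu.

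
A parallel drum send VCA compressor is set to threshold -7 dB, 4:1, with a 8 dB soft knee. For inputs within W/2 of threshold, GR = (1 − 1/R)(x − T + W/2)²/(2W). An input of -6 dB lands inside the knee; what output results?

-7.171875 dB

x − T + W/2 = -6 − (-7) + 4 = 5.
GR = (1 − 1/4) × 5² / 16 = 0.75 × 25 / 16 = 1.171875 dB.
Output = -6 − 1.171875 = -7.171875 dB.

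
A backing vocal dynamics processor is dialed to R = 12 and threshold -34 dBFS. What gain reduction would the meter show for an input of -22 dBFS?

The signal is 12 dB above threshold.
At 12:1, output sits 12/12 = 1 dB above threshold.
So the signal is attenuated by 12 − 1 = 11 dB.

11 dB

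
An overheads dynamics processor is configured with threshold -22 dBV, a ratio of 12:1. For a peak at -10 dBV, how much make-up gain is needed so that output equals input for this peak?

11 dB

Without make-up, output = threshold + overshoot/12 = -22 + 1 = -21 dBV.
Gap to target: 11 dB.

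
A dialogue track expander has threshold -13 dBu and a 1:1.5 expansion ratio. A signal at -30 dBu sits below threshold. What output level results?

-38.5 dBu

The input is 17 dB below the -13 dBu threshold.
A 1:1.5 expander multiplies undershoot by 1.5: 17 × 1.5 = 25.5 dB below threshold.
Output = -13 − 25.5 = -38.5 dBu.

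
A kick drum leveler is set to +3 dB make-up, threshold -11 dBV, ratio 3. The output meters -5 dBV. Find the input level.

-2 dBV

Stripping the +3 dB make-up gives -8 dBV at the gain stage.
The compressed level sits -8 − (-11) = 3 dB over threshold.
Undo the ratio: input overshoot = 3 × 3 = 9 dB, giving input = -2 dBV.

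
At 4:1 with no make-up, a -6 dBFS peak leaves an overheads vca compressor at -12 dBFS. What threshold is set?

-14 dBFS

Input is 8 dB above T (since output overshoot × R = input overshoot: (-12 − T)·4 = -6 − T gives T = -14 dBFS).
Check: -14 + (-6 − (-14))/4 = -14 + 2 = -12 dBFS. ✓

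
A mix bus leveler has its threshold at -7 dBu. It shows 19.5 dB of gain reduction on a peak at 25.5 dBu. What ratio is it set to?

2.5:1

Input overshoot = 25.5 − (-7) = 32.5 dB.
Output overshoot = 32.5 − 19.5 = 13 dB.
Ratio = input overshoot / output overshoot = 32.5 / 13 = 2.5.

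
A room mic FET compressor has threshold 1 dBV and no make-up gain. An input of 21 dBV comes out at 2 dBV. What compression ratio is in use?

Input overshoot = 21 − 1 = 20 dB; output overshoot = 2 − 1 = 1 dB.
Ratio = 20 / 1 = 20.

20:1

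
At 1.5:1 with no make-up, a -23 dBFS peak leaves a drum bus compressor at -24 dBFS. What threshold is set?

Gain reduction = -23 − (-24) = 1 dB; output overshoot = GR / (R − 1) = 1 / 0.5 = 2 dB.
Threshold = output − output overshoot = -24 − 2 = -26 dBFS.

-26 dBFS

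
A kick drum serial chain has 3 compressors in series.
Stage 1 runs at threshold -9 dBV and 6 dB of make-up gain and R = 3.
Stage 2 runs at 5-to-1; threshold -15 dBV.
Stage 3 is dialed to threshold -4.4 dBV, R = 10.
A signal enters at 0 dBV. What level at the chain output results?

-12 dBV

Stage 1: overshoot 9 dB → 9/3 = 3 dB → -6 dBV; +6 dB make-up → 0 dBV.
Stage 2: overshoot 15 dB → 15/5 = 3 dB → -12 dBV.
Stage 3: -12 dBV is at or below the -4.4 dBV threshold — no compression; output -12 dBV.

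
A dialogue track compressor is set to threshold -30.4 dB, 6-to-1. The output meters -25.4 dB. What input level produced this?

-0.4 dB

The compressed level sits -25.4 − (-30.4) = 5 dB over threshold.
Input overshoot = R × output overshoot = 30 dB → input = -30.4 + 30 = -0.4 dB.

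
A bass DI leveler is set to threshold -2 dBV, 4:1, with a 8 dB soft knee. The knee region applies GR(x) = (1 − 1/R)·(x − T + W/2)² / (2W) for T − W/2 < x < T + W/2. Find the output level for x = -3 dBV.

x − T + W/2 = -3 − (-2) + 4 = 3.
GR = (1 − 1/4) × 3² / 16 = 0.75 × 9 / 16 = 0.421875 dB.
Output = -3 − 0.421875 = -3.421875 dBV.

-3.421875 dBV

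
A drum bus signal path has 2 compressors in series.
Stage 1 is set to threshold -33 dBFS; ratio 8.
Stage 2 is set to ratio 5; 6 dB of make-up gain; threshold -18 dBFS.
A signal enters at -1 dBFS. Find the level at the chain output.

Stage 1: 32 dB above -33 dBFS, reduced 8:1 to 4 dB above → -29 dBFS.
Stage 2: -29 dBFS is at or below the -18 dBFS threshold — no compression; make-up brings it to -23 dBFS.

-23 dBFS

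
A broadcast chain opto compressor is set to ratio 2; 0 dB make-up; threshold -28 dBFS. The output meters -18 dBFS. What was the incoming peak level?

That's 10 dB above the -28 dBFS threshold.
Input overshoot = R × output overshoot = 20 dB → input = -28 + 20 = -8 dBFS.

-8 dBFS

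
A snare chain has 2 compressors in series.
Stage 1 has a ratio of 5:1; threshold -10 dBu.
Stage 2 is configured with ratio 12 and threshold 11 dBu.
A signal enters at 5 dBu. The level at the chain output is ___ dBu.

-7 dBu

Stage 1: overshoot 15 dB → 15/5 = 3 dB → -7 dBu.
Stage 2: below threshold (-7 ≤ 11); passes unchanged; output -7 dBu.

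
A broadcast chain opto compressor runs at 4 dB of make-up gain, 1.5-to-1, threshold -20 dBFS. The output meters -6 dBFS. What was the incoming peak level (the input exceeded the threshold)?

Stripping the +4 dB make-up gives -10 dBFS at the gain stage.
The compressed level sits -10 − (-20) = 10 dB over threshold.
Input overshoot = R × output overshoot = 15 dB → input = -20 + 15 = -5 dBFS.

-5 dBFS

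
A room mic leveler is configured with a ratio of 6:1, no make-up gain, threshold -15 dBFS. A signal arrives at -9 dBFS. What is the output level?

-14 dBFS

The input is 6 dB above the -15 dBFS threshold.
The 6 dB excess becomes 1 dB after 6:1 reduction.
That puts the output at -14 dBFS.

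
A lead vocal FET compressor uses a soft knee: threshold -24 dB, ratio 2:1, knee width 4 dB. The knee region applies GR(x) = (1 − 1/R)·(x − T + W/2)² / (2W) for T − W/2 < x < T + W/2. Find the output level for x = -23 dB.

-23.5625 dB

x − T + W/2 = -23 − (-24) + 2 = 3.
GR = (1 − 1/2) × 3² / 8 = 0.5 × 9 / 8 = 0.5625 dB.
Output = -23 − 0.5625 = -23.5625 dB.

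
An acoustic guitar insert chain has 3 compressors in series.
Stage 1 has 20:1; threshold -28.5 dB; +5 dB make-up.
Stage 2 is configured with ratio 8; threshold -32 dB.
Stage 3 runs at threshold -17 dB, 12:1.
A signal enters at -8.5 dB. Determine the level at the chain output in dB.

Stage 1: -8.5 dB is 20 dB over -28.5 dB; at 20:1 that becomes 1 dB over, giving -27.5 dB; +5 dB make-up → -22.5 dB.
Stage 2: -22.5 dB is 9.5 dB over -32 dB; at 8:1 that becomes 1.1875 dB over, giving -30.8125 dB.
Stage 3: -30.8125 dB is at or below the -17 dB threshold — no compression; output -30.8125 dB.

-30.8125 dB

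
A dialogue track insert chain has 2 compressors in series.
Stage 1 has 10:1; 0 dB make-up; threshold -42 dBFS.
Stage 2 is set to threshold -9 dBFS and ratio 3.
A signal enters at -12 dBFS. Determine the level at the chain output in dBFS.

Stage 1: -12 dBFS is 30 dB over -42 dBFS; at 10:1 that becomes 3 dB over, giving -39 dBFS.
Stage 2: -39 dBFS is at or below the -9 dBFS threshold — no compression; output -39 dBFS.

-39 dBFS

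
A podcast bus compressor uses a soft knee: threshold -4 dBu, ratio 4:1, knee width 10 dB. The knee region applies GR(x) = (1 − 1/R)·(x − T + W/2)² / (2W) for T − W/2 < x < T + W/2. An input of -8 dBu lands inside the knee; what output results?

-8.0375 dBu

x − T + W/2 = -8 − (-4) + 5 = 1.
GR = (1 − 1/4) × 1² / 20 = 0.75 × 1 / 20 = 0.0375 dB.
Output = -8 − 0.0375 = -8.0375 dBu.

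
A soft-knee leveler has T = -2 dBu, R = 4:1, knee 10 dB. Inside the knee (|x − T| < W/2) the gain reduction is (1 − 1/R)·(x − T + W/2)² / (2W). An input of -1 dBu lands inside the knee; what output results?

x − T + W/2 = -1 − (-2) + 5 = 6.
GR = (1 − 1/4) × 6² / 20 = 0.75 × 36 / 20 = 1.35 dB.
Output = -1 − 1.35 = -2.35 dBu.

-2.35 dBu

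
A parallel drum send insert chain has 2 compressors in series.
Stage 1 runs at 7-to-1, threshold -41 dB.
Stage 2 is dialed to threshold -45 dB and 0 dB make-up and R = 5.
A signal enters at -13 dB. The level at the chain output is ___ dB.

Stage 1: -13 dB is 28 dB over -41 dB; at 7:1 that becomes 4 dB over, giving -37 dB.
Stage 2: overshoot 8 dB → 8/5 = 1.6 dB → -43.4 dB.

-43.4 dB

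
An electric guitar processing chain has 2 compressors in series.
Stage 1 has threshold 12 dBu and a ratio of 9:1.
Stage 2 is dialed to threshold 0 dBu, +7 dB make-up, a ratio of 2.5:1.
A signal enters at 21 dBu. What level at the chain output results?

12.2 dBu

Stage 1: overshoot 9 dB → 9/9 = 1 dB → 13 dBu.
Stage 2: 13 dBu is 13 dB over 0 dBu; at 2.5:1 that becomes 5.2 dB over, giving 5.2 dBu; +7 dB make-up → 12.2 dBu.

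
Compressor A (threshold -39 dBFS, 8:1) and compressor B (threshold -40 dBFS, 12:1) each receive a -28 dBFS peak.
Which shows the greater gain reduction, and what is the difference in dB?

B, by 1.375 dB

A: 11 dB over, compressed to 1.375 dB over, so 9.625 dB of GR.
B: 12 dB over, compressed to 1 dB over, so 11 dB of GR.
B applies 1.375 dB more gain reduction.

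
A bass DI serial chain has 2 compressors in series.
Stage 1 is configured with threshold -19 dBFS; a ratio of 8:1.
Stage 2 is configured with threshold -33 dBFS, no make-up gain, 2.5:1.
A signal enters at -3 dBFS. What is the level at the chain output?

-26.6 dBFS

Stage 1: overshoot 16 dB → 16/8 = 2 dB → -17 dBFS.
Stage 2: 16 dB above -33 dBFS, reduced 2.5:1 to 6.4 dB above → -26.6 dBFS.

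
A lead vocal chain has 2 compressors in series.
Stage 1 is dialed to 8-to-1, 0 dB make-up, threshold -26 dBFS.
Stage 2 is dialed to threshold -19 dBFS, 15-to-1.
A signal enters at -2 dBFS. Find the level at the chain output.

Stage 1: overshoot 24 dB → 24/8 = 3 dB → -23 dBFS.
Stage 2: -23 dBFS is at or below the -19 dBFS threshold — no compression; output -23 dBFS.

-23 dBFS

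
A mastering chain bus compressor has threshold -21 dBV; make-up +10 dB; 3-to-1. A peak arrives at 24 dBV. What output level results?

4 dBV

The input is 45 dB above the -21 dBV threshold.
The 45 dB excess becomes 15 dB after 3:1 reduction.
That puts the output at -6 dBV; make-up adds 10 dB, giving 4 dBV.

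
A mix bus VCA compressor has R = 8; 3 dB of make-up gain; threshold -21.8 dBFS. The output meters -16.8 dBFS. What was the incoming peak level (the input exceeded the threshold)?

-5.8 dBFS

Before make-up, the level was -16.8 − 3 = -19.8 dBFS.
The compressed level sits -19.8 − (-21.8) = 2 dB over threshold.
Before 8:1 compression the overshoot was 2 × 8 = 16 dB, so input = -21.8 + 16 = -5.8 dBFS.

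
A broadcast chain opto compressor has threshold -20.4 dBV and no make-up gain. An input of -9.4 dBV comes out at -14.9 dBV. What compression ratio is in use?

Input overshoot = -9.4 − (-20.4) = 11 dB; output overshoot = -14.9 − (-20.4) = 5.5 dB.
Ratio = 11 / 5.5 = 2.

2:1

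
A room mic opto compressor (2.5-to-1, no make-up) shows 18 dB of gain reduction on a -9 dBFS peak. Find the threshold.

Input is 30 dB above T (since output overshoot × R = input overshoot: (-27 − T)·2.5 = -9 − T gives T = -39 dBFS).
Check: -39 + (-9 − (-39))/2.5 = -39 + 12 = -27 dBFS. ✓

-39 dBFS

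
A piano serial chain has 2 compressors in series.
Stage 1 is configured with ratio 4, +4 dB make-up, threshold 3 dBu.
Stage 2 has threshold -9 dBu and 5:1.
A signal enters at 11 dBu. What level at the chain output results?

Stage 1: 11 dBu is 8 dB over 3 dBu; at 4:1 that becomes 2 dB over, giving 5 dBu; +4 dB make-up → 9 dBu.
Stage 2: overshoot 18 dB → 18/5 = 3.6 dB → -5.4 dBu.

-5.4 dBu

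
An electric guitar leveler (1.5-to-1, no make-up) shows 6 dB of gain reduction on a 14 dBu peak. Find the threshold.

-4 dBu

Input is 18 dB above T (since output overshoot × R = input overshoot: (8 − T)·1.5 = 14 − T gives T = -4 dBu).
Check: -4 + (14 − (-4))/1.5 = -4 + 12 = 8 dBu. ✓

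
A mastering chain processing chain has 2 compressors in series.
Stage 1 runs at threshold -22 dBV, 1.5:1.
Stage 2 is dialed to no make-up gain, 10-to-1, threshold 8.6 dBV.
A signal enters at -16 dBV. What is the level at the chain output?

-18 dBV

Stage 1: 6 dB above -22 dBV, reduced 1.5:1 to 4 dB above → -18 dBV.
Stage 2: -18 dBV ≤ 8.6 dBV, so stage 2 doesn't engage; output -18 dBV.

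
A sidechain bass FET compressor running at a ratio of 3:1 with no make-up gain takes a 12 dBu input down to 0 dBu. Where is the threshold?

-6 dBu

Let T be the threshold. Output overshoot = (input overshoot)/R, so 0 − T = (12 − T)/3.
3·(0 − T) = 12 − T → 2·T = 0 − 12 = -12.
T = -12/2 = -6 dBu.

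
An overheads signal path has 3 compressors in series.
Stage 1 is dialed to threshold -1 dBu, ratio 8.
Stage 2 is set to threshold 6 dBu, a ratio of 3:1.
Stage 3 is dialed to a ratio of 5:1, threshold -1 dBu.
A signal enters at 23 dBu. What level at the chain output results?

Stage 1: overshoot 24 dB → 24/8 = 3 dB → 2 dBu.
Stage 2: 2 dBu ≤ 6 dBu, so stage 2 doesn't engage; output 2 dBu.
Stage 3: overshoot 3 dB → 3/5 = 0.6 dB → -0.4 dBu.

-0.4 dBu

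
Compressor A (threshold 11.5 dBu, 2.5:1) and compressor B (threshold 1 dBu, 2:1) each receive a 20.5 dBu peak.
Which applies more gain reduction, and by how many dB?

B, by 4.35 dB

A: GR = 9 − 9/2.5 = 5.4 dB.
B: GR = 19.5 − 19.5/2 = 9.75 dB.
Difference: 4.35 dB in favour of B.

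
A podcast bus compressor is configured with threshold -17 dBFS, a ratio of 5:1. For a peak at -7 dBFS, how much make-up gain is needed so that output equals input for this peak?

The peak compresses to -17 + 10/5 = -15 dBFS.
To reach -7 dBFS requires -7 − (-15) = 8 dB of make-up.

8 dB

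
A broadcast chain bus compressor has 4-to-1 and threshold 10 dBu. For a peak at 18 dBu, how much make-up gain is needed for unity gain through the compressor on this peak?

The peak compresses to 10 + 8/4 = 12 dBu.
To reach 18 dBu requires 18 − 12 = 6 dB of make-up.

6 dB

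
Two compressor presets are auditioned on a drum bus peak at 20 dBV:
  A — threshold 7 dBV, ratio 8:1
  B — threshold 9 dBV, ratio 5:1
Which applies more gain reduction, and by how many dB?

A: 13 dB over, compressed to 1.625 dB over, so 11.375 dB of GR.
B: 11 dB over, compressed to 2.2 dB over, so 8.8 dB of GR.
A applies 2.575 dB more gain reduction.

A, by 2.575 dB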